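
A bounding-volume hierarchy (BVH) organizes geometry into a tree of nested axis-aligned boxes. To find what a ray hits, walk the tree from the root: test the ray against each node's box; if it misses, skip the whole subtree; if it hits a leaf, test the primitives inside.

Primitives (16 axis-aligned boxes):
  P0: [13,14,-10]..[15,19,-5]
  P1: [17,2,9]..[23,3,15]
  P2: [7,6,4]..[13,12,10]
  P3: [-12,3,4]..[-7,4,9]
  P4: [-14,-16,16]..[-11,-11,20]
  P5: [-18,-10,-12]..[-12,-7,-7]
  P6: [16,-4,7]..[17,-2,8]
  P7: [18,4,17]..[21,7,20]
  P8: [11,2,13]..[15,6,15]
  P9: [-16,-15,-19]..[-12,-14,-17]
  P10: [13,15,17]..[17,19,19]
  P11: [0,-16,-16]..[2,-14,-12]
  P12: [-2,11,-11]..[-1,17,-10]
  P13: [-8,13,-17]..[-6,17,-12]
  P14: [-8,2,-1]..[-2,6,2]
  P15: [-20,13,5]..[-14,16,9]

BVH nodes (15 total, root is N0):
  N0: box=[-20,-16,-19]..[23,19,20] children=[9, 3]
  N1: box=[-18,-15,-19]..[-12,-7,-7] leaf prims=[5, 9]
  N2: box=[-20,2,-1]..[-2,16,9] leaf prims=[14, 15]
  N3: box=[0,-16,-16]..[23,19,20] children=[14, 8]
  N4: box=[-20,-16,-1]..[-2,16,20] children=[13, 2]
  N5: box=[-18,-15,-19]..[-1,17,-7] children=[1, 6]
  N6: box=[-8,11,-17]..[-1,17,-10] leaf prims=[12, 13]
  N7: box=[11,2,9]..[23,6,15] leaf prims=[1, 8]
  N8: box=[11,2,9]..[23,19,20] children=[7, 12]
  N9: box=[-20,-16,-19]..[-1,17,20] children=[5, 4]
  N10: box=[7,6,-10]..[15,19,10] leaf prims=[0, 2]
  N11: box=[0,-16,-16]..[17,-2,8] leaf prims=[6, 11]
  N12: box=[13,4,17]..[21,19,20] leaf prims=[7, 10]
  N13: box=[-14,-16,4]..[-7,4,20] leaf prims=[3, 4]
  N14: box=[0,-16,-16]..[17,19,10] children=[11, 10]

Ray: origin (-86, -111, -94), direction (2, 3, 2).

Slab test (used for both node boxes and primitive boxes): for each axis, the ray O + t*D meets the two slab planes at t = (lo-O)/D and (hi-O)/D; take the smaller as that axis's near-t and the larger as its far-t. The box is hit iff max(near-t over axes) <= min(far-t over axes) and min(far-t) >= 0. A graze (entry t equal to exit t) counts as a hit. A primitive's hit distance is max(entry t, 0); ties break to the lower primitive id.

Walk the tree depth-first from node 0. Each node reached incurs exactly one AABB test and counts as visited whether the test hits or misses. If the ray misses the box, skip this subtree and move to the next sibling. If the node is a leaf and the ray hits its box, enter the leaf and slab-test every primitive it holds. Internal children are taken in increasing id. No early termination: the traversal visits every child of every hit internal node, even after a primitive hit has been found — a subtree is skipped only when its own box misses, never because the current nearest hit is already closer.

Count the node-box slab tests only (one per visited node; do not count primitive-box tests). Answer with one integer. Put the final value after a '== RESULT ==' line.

Traverse from the root:
N0 x:[33,109/2] y:[95/3,130/3] z:[75/2,57] -> hit [75/2,130/3], descend [3, 9]
  N3 x:[43,109/2] y:[95/3,130/3] z:[39,57] -> hit [43,130/3], descend [8, 14]
    N8 x:[97/2,109/2] y:[113/3,130/3] z:[103/2,57] -> miss, prune
    N14 x:[43,103/2] y:[95/3,130/3] z:[39,52] -> hit [43,130/3], descend [10, 11]
      N10 x:[93/2,101/2] y:[39,130/3] z:[42,52] -> miss, prune
      N11 x:[43,103/2] y:[95/3,109/3] z:[39,51] -> miss, prune
  N9 x:[33,85/2] y:[95/3,128/3] z:[75/2,57] -> hit [75/2,85/2], descend [4, 5]
    N4 x:[33,42] y:[95/3,127/3] z:[93/2,57] -> miss, prune
    N5 x:[34,85/2] y:[32,128/3] z:[75/2,87/2] -> hit [75/2,85/2], descend [1, 6]
      N1 x:[34,37] y:[32,104/3] z:[75/2,87/2] -> miss, prune
      N6 x:[39,85/2] y:[122/3,128/3] z:[77/2,42] -> hit [122/3,42] leaf, test {P12@t=42, P13(miss)}

Summary -> nodes [0, 3, 8, 14, 10, 11, 9, 4, 5, 1, 6]; box-tests=11; leaf-entries=1; first=P12

== RESULT ==
11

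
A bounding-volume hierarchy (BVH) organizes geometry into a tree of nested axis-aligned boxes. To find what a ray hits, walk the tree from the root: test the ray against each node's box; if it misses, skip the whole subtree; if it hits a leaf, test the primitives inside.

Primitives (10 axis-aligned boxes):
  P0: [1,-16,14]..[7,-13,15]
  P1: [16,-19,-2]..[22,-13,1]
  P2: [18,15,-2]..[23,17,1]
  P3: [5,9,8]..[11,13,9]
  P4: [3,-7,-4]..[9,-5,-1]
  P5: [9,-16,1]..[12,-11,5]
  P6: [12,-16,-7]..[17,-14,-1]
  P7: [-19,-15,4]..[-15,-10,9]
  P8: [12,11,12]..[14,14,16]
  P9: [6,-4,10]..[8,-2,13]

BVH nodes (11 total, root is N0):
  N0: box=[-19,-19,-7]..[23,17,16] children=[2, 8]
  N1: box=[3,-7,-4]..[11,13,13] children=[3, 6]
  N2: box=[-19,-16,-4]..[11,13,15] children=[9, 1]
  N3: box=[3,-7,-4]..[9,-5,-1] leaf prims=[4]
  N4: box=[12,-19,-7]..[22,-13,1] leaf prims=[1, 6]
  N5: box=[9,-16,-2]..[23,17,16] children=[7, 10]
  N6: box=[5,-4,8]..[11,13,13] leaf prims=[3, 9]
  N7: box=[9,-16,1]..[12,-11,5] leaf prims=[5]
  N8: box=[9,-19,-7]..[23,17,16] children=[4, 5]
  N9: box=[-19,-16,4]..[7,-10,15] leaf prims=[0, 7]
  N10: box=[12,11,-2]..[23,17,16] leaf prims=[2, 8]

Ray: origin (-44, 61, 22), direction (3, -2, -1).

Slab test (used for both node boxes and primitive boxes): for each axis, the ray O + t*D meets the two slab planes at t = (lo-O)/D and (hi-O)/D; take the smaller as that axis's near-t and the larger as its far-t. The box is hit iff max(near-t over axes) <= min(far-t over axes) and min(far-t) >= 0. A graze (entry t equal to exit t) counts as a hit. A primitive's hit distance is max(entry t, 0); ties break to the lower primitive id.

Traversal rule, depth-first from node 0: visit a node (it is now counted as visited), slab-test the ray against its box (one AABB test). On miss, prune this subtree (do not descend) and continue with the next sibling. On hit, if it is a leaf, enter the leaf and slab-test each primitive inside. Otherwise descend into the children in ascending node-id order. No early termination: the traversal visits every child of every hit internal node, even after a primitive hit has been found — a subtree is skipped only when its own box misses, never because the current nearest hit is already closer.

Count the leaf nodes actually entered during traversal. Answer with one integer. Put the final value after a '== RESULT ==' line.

Walk:
N0 x:[25/3,67/3] y:[22,40] z:[6,29] -> hit [22,67/3], descend [2, 8]
  N2 x:[25/3,55/3] y:[24,77/2] z:[7,26] -> miss, prune
  N8 x:[53/3,67/3] y:[22,40] z:[6,29] -> hit [22,67/3], descend [4, 5]
    N4 x:[56/3,22] y:[37,40] z:[21,29] -> miss, prune
    N5 x:[53/3,67/3] y:[22,77/2] z:[6,24] -> hit [22,67/3], descend [7, 10]
      N7 x:[53/3,56/3] y:[36,77/2] z:[17,21] -> miss, prune
      N10 x:[56/3,67/3] y:[22,25] z:[6,24] -> hit [22,67/3] leaf, test {P2@t=22, P8(miss)}

Summary -> nodes [0, 2, 8, 4, 5, 7, 10]; box-tests=7; leaf-entries=1; first=P2

== RESULT ==
1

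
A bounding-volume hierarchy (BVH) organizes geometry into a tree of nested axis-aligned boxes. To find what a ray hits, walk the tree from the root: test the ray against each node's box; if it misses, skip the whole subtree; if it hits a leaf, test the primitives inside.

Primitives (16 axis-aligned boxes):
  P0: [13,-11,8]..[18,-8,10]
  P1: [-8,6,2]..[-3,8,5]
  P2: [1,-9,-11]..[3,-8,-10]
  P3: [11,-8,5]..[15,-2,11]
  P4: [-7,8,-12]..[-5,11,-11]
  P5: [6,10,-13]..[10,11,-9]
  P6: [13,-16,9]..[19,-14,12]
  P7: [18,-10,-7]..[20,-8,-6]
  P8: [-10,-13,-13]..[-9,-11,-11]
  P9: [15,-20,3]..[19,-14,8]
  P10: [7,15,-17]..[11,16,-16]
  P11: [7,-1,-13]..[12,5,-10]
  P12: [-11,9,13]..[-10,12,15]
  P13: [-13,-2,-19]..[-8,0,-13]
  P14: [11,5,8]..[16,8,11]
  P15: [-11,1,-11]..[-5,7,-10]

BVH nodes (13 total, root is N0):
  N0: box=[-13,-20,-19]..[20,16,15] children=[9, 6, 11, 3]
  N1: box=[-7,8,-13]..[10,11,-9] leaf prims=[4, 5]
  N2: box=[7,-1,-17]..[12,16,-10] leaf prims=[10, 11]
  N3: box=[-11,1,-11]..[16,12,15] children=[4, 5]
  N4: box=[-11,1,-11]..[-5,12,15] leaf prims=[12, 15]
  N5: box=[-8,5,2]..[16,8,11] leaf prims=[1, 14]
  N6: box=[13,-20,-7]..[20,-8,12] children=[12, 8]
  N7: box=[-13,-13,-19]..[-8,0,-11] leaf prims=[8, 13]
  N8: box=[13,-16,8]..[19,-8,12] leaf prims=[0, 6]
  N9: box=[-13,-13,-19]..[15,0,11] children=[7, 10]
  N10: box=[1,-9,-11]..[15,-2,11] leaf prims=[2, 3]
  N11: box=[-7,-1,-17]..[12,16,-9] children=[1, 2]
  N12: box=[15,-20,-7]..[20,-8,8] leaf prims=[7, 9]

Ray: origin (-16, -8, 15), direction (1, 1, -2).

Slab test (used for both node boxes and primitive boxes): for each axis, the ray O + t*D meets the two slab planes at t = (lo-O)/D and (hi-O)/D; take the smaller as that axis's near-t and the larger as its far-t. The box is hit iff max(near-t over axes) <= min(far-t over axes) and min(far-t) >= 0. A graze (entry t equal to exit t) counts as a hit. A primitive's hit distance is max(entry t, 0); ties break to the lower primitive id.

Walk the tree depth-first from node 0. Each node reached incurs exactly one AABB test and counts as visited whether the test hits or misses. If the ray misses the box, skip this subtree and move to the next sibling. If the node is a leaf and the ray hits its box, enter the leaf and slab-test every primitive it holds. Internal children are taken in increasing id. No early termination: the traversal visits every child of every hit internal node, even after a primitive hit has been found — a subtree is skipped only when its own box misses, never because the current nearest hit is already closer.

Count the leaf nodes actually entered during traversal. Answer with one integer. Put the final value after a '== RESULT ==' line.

Trace the traversal:
N0 x:[3,36] y:[-12,24] z:[0,17] -> hit [3,17], descend [3, 6, 9, 11]
  N3 x:[5,32] y:[9,20] z:[0,13] -> hit [9,13], descend [4, 5]
    N4 x:[5,11] y:[9,20] z:[0,13] -> hit [9,11] leaf, test {P12(miss), P15(miss)}
    N5 x:[8,32] y:[13,16] z:[2,13/2] -> miss, prune
  N6 x:[29,36] y:[-12,0] z:[3/2,11] -> miss, prune
  N9 x:[3,31] y:[-5,8] z:[2,17] -> hit [3,8], descend [7, 10]
    N7 x:[3,8] y:[-5,8] z:[13,17] -> miss, prune
    N10 x:[17,31] y:[-1,6] z:[2,13] -> miss, prune
  N11 x:[9,28] y:[7,24] z:[12,16] -> hit [12,16], descend [1, 2]
    N1 x:[9,26] y:[16,19] z:[12,14] -> miss, prune
    N2 x:[23,28] y:[7,24] z:[25/2,16] -> miss, prune

Summary -> nodes [0, 3, 4, 5, 6, 9, 7, 10, 11, 1, 2]; box-tests=11; leaf-entries=1; first=miss

== RESULT ==
1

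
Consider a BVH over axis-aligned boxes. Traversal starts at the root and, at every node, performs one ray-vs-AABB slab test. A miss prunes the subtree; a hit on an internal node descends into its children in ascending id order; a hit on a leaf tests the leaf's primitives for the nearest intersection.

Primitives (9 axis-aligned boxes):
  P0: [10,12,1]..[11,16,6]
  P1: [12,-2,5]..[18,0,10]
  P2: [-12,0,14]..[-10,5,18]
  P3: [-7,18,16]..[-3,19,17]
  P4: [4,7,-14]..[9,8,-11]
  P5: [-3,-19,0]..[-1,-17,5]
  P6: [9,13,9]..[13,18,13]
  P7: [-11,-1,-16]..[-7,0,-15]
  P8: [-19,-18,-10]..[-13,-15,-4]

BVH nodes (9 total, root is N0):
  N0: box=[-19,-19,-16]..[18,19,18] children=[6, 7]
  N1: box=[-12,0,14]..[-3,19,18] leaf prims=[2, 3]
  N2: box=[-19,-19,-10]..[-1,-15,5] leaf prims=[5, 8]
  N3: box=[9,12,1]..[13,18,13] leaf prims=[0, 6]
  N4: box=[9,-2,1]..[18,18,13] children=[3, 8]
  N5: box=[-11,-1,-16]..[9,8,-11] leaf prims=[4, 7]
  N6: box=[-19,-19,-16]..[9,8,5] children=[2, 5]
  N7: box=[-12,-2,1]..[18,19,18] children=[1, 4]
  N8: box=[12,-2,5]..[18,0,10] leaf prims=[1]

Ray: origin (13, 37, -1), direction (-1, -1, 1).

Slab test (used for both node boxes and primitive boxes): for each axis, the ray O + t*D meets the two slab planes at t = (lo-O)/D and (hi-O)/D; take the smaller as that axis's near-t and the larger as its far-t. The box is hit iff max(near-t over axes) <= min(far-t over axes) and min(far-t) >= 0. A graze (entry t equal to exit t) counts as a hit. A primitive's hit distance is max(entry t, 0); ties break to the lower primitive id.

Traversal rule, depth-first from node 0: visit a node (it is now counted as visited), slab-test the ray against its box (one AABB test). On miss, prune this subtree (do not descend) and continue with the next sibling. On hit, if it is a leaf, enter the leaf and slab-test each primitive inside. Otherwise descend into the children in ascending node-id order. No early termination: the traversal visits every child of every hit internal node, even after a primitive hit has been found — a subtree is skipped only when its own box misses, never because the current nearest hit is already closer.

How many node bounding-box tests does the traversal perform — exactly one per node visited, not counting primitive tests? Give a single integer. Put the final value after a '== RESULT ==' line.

Traverse from the root:
N0 x:[-5,32] y:[18,56] z:[-15,19] -> hit [18,19], descend [6, 7]
  N6 x:[4,32] y:[29,56] z:[-15,6] -> miss, prune
  N7 x:[-5,25] y:[18,39] z:[2,19] -> hit [18,19], descend [1, 4]
    N1 x:[16,25] y:[18,37] z:[15,19] -> hit [18,19] leaf, test {P2(miss), P3@t=18}
    N4 x:[-5,4] y:[19,39] z:[2,14] -> miss, prune

order=[0, 6, 7, 1, 4]  |boxes|=5  |leaves|=1  hit=P3

== RESULT ==
5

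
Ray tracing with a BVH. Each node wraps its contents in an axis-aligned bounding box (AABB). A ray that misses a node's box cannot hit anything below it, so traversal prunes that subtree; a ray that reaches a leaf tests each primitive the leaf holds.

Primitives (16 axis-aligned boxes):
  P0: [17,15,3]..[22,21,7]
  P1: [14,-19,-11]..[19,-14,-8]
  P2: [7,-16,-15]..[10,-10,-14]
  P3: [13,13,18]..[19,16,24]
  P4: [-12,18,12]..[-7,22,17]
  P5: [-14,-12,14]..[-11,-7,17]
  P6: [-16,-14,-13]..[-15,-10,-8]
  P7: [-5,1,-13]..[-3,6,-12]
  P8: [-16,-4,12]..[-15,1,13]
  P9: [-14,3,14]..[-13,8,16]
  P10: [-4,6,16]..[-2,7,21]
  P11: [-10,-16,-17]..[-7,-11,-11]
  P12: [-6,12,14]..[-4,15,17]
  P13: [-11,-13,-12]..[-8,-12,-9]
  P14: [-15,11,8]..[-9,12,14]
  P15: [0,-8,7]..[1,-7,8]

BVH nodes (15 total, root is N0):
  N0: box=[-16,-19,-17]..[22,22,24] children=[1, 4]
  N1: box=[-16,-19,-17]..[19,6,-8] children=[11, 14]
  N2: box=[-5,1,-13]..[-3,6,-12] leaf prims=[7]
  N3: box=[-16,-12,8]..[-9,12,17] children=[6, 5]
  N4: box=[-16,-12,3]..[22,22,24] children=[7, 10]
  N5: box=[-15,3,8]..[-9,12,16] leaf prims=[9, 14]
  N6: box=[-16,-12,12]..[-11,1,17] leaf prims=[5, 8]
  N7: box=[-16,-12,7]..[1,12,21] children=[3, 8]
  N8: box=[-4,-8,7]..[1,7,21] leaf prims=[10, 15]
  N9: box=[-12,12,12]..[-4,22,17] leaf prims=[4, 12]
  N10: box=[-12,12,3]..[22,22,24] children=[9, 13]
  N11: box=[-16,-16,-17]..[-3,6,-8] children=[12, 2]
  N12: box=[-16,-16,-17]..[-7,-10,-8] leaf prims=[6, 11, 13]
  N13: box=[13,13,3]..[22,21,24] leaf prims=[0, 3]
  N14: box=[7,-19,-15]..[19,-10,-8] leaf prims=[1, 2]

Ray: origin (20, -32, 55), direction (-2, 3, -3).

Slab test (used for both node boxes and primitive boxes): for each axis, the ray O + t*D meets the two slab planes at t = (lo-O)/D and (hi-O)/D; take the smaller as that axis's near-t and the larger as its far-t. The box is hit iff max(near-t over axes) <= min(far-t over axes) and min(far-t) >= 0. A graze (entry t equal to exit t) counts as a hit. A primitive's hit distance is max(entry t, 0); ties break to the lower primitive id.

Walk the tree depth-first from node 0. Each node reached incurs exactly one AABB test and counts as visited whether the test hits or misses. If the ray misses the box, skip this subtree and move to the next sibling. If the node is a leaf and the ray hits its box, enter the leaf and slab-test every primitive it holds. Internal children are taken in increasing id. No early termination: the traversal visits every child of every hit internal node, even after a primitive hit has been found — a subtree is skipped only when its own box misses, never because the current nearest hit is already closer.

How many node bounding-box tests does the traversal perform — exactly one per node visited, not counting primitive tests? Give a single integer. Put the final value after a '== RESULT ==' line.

Trace the traversal:
N0 x:[-1,18] y:[13/3,18] z:[31/3,24] -> hit [31/3,18], descend [1, 4]
  N1 x:[1/2,18] y:[13/3,38/3] z:[21,24] -> miss, prune
  N4 x:[-1,18] y:[20/3,18] z:[31/3,52/3] -> hit [31/3,52/3], descend [7, 10]
    N7 x:[19/2,18] y:[20/3,44/3] z:[34/3,16] -> hit [34/3,44/3], descend [3, 8]
      N3 x:[29/2,18] y:[20/3,44/3] z:[38/3,47/3] -> hit [29/2,44/3], descend [5, 6]
        N5 x:[29/2,35/2] y:[35/3,44/3] z:[13,47/3] -> hit [29/2,44/3] leaf, test {P9(miss), P14@t=29/2}
        N6 x:[31/2,18] y:[20/3,11] z:[38/3,43/3] -> miss, prune
      N8 x:[19/2,12] y:[8,13] z:[34/3,16] -> hit [34/3,12] leaf, test {P10(miss), P15(miss)}
    N10 x:[-1,16] y:[44/3,18] z:[31/3,52/3] -> hit [44/3,16], descend [9, 13]
      N9 x:[12,16] y:[44/3,18] z:[38/3,43/3] -> miss, prune
      N13 x:[-1,7/2] y:[15,53/3] z:[31/3,52/3] -> miss, prune

11 AABB tests over nodes [0, 1, 4, 7, 3, 5, 6, 8, 10, 9, 13]; 2 leaves entered; closest P14.

== RESULT ==
11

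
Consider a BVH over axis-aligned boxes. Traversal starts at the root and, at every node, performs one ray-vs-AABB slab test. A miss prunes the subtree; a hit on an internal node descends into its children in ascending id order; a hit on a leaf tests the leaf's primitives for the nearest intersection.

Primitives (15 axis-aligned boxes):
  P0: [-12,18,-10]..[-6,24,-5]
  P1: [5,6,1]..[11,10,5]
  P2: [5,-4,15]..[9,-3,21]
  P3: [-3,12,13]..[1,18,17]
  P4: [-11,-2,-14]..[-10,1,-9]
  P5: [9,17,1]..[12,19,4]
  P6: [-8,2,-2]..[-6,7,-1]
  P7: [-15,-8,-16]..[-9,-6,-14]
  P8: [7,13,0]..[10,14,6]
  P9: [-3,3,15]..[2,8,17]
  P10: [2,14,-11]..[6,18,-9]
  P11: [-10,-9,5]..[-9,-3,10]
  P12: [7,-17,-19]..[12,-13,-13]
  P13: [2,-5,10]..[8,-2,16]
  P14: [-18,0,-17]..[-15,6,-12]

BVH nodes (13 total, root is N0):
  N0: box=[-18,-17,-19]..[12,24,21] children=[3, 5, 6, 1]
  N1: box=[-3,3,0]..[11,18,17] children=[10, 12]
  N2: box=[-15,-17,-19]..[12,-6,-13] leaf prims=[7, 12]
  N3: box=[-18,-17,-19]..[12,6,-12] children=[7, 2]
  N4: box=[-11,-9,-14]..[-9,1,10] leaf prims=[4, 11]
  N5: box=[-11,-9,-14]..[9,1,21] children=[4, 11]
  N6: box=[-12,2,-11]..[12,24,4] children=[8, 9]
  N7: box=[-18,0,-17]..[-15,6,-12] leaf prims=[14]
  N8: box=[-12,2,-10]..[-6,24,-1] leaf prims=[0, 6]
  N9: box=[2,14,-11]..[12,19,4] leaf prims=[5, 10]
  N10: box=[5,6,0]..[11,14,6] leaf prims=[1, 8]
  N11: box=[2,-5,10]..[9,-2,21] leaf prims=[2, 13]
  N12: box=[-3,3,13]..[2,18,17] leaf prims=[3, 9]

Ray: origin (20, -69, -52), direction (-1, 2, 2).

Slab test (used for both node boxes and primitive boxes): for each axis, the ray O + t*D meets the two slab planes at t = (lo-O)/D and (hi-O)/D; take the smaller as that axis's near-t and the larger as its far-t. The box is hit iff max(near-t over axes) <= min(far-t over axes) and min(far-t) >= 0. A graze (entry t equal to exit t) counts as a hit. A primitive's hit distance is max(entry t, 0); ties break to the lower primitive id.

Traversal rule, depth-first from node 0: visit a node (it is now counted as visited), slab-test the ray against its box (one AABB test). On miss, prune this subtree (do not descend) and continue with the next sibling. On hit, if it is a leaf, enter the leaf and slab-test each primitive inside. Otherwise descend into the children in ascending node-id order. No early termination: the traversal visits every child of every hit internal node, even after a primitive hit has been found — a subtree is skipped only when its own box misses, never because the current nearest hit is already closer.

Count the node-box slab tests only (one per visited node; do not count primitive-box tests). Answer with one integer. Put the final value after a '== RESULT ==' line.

Trace the traversal:
N0 x:[8,38] y:[26,93/2] z:[33/2,73/2] -> hit [26,73/2], descend [1, 3, 5, 6]
  N1 x:[9,23] y:[36,87/2] z:[26,69/2] -> miss, prune
  N3 x:[8,38] y:[26,75/2] z:[33/2,20] -> miss, prune
  N5 x:[11,31] y:[30,35] z:[19,73/2] -> hit [30,31], descend [4, 11]
    N4 x:[29,31] y:[30,35] z:[19,31] -> hit [30,31] leaf, test {P4(miss), P11@t=30}
    N11 x:[11,18] y:[32,67/2] z:[31,73/2] -> miss, prune
  N6 x:[8,32] y:[71/2,93/2] z:[41/2,28] -> miss, prune

Summary -> nodes [0, 1, 3, 5, 4, 11, 6]; box-tests=7; leaf-entries=1; first=P11

== RESULT ==
7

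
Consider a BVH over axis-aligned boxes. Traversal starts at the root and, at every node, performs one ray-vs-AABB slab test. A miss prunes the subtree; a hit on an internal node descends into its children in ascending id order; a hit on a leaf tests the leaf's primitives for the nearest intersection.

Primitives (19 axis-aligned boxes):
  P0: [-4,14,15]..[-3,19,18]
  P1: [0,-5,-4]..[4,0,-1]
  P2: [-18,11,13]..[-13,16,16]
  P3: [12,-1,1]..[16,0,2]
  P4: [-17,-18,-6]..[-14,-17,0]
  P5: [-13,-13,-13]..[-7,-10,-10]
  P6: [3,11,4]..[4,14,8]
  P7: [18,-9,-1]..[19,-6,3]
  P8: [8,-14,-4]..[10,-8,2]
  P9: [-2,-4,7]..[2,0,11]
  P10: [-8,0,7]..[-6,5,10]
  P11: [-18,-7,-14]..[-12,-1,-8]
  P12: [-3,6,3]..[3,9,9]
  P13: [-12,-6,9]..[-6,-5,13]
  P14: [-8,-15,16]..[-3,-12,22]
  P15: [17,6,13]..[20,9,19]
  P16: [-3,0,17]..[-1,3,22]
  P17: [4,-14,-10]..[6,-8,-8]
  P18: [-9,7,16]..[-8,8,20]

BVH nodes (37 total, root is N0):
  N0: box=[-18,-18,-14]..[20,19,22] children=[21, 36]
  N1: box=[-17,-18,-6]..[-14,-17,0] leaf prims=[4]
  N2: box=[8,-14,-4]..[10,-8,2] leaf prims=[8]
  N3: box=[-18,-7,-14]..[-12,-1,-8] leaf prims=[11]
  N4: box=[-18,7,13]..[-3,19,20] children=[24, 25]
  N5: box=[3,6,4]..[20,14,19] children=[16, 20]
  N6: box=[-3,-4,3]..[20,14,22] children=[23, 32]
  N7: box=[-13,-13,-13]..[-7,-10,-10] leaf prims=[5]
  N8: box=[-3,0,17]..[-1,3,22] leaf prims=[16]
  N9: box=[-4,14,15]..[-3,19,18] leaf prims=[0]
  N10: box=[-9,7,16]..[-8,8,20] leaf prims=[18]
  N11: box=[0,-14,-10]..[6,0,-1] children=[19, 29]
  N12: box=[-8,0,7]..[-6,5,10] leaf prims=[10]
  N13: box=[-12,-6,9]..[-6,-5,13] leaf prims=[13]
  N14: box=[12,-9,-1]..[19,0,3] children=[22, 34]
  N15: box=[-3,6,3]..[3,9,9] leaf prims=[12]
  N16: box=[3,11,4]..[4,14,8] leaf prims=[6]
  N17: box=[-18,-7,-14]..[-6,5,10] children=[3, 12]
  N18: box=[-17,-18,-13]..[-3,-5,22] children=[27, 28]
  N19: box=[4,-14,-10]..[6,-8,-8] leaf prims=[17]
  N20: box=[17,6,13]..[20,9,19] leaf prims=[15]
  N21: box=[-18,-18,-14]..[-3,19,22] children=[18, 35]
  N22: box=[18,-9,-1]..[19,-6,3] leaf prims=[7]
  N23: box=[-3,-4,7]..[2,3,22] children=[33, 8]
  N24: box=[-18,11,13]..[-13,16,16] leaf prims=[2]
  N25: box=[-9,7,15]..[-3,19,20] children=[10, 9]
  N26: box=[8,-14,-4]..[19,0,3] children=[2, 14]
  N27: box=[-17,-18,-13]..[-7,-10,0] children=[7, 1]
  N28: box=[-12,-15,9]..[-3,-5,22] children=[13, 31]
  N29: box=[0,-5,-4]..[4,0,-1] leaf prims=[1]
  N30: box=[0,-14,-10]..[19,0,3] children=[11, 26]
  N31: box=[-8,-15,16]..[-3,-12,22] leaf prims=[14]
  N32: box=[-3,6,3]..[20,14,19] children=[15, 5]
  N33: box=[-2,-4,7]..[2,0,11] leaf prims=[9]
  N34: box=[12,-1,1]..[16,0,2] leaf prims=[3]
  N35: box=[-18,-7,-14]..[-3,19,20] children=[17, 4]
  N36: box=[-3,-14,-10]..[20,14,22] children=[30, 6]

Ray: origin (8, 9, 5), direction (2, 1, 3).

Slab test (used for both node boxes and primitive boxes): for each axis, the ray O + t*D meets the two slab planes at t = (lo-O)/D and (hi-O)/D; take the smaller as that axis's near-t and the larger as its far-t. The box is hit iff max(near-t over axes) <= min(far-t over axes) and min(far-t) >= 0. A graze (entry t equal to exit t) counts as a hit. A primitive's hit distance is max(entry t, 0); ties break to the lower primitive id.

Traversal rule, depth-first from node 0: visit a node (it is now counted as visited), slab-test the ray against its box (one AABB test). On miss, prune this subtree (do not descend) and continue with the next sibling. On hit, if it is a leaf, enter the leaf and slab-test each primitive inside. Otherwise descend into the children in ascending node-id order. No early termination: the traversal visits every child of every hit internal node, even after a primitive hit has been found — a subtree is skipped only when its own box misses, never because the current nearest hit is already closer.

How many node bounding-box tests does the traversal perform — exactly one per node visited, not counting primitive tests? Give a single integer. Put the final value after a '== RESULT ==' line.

Trace the traversal:
N0 x:[-13,6] y:[-27,10] z:[-19/3,17/3] -> hit [-19/3,17/3], descend [21, 36]
  N21 x:[-13,-11/2] y:[-27,10] z:[-19/3,17/3] -> miss, prune
  N36 x:[-11/2,6] y:[-23,5] z:[-5,17/3] -> hit [-5,5], descend [6, 30]
    N6 x:[-11/2,6] y:[-13,5] z:[-2/3,17/3] -> hit [-2/3,5], descend [23, 32]
      N23 x:[-11/2,-3] y:[-13,-6] z:[2/3,17/3] -> miss, prune
      N32 x:[-11/2,6] y:[-3,5] z:[-2/3,14/3] -> hit [-2/3,14/3], descend [5, 15]
        N5 x:[-5/2,6] y:[-3,5] z:[-1/3,14/3] -> hit [-1/3,14/3], descend [16, 20]
          N16 x:[-5/2,-2] y:[2,5] z:[-1/3,1] -> miss, prune
          N20 x:[9/2,6] y:[-3,0] z:[8/3,14/3] -> miss, prune
        N15 x:[-11/2,-5/2] y:[-3,0] z:[-2/3,4/3] -> miss, prune
    N30 x:[-4,11/2] y:[-23,-9] z:[-5,-2/3] -> miss, prune

11 AABB tests over nodes [0, 21, 36, 6, 23, 32, 5, 16, 20, 15, 30]; 0 leaves entered; closest miss.

== RESULT ==
11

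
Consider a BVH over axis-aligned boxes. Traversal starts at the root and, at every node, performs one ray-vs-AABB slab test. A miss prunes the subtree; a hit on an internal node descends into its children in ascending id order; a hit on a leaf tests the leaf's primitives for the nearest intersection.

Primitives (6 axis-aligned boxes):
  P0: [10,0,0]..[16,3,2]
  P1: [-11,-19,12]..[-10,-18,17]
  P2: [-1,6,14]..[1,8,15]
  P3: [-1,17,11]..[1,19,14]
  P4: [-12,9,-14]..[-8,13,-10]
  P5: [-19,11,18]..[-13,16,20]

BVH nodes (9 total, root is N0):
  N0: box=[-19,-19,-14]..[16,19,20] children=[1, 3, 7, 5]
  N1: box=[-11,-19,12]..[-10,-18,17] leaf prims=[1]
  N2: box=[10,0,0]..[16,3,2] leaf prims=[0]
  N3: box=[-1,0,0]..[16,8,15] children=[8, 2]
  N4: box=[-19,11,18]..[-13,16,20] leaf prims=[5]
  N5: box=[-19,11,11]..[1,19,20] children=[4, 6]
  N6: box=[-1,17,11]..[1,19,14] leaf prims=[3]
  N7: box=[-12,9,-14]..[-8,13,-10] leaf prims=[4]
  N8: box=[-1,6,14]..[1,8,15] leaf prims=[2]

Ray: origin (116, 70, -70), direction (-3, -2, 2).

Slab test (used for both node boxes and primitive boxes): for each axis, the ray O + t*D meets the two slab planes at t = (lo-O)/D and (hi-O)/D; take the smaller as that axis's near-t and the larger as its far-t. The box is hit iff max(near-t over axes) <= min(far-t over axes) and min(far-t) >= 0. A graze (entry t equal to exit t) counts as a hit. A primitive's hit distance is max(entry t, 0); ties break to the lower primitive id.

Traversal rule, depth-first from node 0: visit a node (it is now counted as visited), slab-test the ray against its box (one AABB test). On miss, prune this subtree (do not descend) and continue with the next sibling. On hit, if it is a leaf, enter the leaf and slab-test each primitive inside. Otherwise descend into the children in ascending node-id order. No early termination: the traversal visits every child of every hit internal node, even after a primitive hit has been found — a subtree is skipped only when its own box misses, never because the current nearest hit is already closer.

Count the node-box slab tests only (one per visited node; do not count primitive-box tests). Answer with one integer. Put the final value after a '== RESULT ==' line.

Trace the traversal:
N0 x:[100/3,45] y:[51/2,89/2] z:[28,45] -> hit [100/3,89/2], descend [1, 3, 5, 7]
  N1 x:[42,127/3] y:[44,89/2] z:[41,87/2] -> miss, prune
  N3 x:[100/3,39] y:[31,35] z:[35,85/2] -> hit [35,35], descend [2, 8]
    N2 x:[100/3,106/3] y:[67/2,35] z:[35,36] -> hit [35,35] leaf, test {P0@t=35}
    N8 x:[115/3,39] y:[31,32] z:[42,85/2] -> miss, prune
  N5 x:[115/3,45] y:[51/2,59/2] z:[81/2,45] -> miss, prune
  N7 x:[124/3,128/3] y:[57/2,61/2] z:[28,30] -> miss, prune

Summary -> nodes [0, 1, 3, 2, 8, 5, 7]; box-tests=7; leaf-entries=1; first=P0

== RESULT ==
7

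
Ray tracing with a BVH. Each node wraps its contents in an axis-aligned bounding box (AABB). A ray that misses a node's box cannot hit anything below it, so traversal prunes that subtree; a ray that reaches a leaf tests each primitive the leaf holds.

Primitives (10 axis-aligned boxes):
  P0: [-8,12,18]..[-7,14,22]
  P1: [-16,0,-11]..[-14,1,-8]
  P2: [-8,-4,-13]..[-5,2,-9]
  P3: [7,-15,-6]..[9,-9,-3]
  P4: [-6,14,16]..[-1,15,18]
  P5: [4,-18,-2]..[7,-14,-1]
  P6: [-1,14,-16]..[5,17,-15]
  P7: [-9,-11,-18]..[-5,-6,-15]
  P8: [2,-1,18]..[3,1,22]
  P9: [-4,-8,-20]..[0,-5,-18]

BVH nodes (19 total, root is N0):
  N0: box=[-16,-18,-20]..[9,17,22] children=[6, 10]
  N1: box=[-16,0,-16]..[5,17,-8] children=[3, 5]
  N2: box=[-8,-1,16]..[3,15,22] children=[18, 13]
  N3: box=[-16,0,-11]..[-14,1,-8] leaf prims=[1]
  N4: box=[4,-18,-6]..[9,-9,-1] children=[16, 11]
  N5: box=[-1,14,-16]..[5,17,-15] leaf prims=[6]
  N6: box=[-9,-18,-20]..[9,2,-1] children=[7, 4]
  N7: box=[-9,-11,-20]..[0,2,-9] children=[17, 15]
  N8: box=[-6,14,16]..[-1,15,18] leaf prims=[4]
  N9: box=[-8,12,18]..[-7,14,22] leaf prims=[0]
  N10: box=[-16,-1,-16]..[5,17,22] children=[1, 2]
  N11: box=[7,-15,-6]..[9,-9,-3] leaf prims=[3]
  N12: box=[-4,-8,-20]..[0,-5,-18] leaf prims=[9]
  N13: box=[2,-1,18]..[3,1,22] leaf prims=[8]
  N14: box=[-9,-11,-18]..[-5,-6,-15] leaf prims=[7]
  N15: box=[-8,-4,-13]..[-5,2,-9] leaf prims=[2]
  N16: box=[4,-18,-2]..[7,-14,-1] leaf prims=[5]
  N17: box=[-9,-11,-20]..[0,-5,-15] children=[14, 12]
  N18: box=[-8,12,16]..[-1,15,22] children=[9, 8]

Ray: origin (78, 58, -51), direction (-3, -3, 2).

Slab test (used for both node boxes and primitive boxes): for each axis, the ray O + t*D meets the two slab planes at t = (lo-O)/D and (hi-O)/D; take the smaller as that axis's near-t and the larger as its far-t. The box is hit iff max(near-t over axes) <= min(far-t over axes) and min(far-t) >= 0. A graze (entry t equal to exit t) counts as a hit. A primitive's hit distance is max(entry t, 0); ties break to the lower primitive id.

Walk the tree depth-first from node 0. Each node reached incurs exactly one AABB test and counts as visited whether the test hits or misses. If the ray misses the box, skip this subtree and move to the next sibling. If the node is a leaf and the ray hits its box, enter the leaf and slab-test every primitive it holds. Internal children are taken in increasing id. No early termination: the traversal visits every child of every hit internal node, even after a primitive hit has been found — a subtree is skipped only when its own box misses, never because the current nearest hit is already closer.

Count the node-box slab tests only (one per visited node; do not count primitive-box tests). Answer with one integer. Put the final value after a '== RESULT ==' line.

Trace the traversal:
N0 x:[23,94/3] y:[41/3,76/3] z:[31/2,73/2] -> hit [23,76/3], descend [6, 10]
  N6 x:[23,29] y:[56/3,76/3] z:[31/2,25] -> hit [23,25], descend [4, 7]
    N4 x:[23,74/3] y:[67/3,76/3] z:[45/2,25] -> hit [23,74/3], descend [11, 16]
      N11 x:[23,71/3] y:[67/3,73/3] z:[45/2,24] -> hit [23,71/3] leaf, test {P3@t=23}
      N16 x:[71/3,74/3] y:[24,76/3] z:[49/2,25] -> hit [49/2,74/3] leaf, test {P5@t=49/2}
    N7 x:[26,29] y:[56/3,23] z:[31/2,21] -> miss, prune
  N10 x:[73/3,94/3] y:[41/3,59/3] z:[35/2,73/2] -> miss, prune

order=[0, 6, 4, 11, 16, 7, 10]  |boxes|=7  |leaves|=2  hit=P3

== RESULT ==
7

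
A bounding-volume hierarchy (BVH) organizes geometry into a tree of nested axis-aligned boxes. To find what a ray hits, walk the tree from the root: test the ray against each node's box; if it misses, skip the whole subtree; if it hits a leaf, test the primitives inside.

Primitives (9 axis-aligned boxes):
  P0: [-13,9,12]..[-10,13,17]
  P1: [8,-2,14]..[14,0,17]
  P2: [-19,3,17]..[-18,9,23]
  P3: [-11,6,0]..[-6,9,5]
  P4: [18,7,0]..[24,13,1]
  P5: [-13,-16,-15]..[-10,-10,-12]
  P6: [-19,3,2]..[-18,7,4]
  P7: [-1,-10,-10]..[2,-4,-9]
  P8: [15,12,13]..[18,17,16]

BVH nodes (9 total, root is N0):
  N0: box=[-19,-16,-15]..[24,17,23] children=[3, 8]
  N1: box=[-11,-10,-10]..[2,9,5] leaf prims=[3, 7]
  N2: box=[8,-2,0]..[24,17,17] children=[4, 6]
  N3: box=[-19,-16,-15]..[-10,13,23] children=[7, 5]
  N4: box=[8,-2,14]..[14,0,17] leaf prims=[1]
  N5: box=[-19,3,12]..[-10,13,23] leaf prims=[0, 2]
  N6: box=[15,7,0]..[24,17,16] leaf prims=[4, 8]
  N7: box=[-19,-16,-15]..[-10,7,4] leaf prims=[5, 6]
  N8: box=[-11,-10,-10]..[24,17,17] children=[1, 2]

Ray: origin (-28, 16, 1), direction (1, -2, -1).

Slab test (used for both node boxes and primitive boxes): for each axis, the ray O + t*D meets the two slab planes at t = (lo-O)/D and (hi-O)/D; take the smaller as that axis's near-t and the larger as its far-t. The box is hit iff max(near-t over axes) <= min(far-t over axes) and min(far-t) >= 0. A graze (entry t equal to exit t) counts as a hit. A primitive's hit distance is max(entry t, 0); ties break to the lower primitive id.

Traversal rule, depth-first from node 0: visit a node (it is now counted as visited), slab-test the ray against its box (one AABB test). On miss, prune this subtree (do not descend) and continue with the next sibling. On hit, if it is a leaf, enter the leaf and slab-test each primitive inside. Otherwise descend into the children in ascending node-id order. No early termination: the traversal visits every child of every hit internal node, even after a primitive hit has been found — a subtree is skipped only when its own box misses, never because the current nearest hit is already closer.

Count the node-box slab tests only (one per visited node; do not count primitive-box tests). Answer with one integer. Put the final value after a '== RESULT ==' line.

Trace the traversal:
N0 x:[9,52] y:[-1/2,16] z:[-22,16] -> hit [9,16], descend [3, 8]
  N3 x:[9,18] y:[3/2,16] z:[-22,16] -> hit [9,16], descend [5, 7]
    N5 x:[9,18] y:[3/2,13/2] z:[-22,-11] -> miss, prune
    N7 x:[9,18] y:[9/2,16] z:[-3,16] -> hit [9,16] leaf, test {P5@t=15, P6(miss)}
  N8 x:[17,52] y:[-1/2,13] z:[-16,11] -> miss, prune

Summary -> nodes [0, 3, 5, 7, 8]; box-tests=5; leaf-entries=1; first=P5

== RESULT ==
5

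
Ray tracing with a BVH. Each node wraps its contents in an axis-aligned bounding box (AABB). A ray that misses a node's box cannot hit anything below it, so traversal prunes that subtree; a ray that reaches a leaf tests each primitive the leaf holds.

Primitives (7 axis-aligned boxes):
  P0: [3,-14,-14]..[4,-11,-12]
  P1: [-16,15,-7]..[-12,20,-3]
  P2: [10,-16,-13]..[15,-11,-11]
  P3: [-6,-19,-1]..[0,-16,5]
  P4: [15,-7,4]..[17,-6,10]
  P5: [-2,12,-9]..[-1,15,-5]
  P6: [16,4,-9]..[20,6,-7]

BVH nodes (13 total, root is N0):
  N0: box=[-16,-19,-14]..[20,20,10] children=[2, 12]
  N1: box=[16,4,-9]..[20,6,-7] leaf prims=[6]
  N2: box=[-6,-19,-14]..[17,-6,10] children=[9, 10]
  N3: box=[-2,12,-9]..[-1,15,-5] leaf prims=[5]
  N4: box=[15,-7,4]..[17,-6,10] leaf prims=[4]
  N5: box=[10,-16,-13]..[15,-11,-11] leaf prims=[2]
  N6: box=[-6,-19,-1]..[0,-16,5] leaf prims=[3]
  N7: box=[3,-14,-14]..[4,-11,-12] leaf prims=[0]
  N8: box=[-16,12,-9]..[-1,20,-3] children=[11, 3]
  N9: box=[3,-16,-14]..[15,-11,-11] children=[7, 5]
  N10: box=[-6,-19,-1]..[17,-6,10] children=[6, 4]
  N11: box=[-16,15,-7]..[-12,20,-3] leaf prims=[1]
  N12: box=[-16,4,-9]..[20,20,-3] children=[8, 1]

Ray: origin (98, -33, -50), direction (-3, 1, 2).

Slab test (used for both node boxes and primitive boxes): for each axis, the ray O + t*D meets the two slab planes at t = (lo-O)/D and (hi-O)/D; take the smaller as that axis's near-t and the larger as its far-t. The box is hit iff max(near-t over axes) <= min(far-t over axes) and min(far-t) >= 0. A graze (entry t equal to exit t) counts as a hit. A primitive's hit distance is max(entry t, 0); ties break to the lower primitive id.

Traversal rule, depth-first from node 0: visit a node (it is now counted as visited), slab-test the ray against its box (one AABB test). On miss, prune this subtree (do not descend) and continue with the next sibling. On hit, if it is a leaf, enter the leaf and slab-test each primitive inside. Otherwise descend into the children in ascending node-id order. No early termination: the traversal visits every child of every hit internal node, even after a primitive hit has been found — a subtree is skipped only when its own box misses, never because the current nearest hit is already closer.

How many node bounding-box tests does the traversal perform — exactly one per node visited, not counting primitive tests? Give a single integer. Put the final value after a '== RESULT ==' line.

Walk:
N0 x:[26,38] y:[14,53] z:[18,30] -> hit [26,30], descend [2, 12]
  N2 x:[27,104/3] y:[14,27] z:[18,30] -> hit [27,27], descend [9, 10]
    N9 x:[83/3,95/3] y:[17,22] z:[18,39/2] -> miss, prune
    N10 x:[27,104/3] y:[14,27] z:[49/2,30] -> hit [27,27], descend [4, 6]
      N4 x:[27,83/3] y:[26,27] z:[27,30] -> hit [27,27] leaf, test {P4@t=27}
      N6 x:[98/3,104/3] y:[14,17] z:[49/2,55/2] -> miss, prune
  N12 x:[26,38] y:[37,53] z:[41/2,47/2] -> miss, prune

Summary -> nodes [0, 2, 9, 10, 4, 6, 12]; box-tests=7; leaf-entries=1; first=P4

== RESULT ==
7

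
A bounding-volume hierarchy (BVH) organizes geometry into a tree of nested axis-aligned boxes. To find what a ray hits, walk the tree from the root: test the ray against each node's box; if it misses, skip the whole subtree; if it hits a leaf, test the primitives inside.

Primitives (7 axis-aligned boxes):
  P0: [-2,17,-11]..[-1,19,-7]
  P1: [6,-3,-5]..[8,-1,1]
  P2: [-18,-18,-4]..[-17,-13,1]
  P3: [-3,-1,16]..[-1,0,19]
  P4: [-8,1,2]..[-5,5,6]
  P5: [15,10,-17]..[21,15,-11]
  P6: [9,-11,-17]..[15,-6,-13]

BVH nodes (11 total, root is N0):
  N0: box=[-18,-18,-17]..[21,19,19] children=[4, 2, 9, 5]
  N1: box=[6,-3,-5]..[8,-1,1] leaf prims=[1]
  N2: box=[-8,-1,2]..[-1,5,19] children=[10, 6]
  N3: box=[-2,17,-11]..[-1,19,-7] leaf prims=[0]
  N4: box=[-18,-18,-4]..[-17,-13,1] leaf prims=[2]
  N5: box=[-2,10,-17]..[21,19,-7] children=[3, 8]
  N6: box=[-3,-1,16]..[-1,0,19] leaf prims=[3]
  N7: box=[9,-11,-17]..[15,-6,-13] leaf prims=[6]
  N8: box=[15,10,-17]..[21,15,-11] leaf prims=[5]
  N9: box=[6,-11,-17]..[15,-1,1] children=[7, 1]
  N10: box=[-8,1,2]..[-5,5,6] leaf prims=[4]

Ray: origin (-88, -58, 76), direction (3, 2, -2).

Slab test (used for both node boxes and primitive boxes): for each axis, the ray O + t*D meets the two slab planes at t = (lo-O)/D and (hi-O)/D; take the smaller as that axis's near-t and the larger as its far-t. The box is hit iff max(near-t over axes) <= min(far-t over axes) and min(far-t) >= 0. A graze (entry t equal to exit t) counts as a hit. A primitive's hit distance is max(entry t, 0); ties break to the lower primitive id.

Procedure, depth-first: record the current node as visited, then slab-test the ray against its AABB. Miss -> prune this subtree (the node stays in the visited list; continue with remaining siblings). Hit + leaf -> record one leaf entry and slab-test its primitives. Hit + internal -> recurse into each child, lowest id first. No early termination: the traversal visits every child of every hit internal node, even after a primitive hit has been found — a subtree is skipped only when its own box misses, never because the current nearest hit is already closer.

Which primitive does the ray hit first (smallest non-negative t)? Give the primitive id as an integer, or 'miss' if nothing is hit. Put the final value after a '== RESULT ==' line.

Walk:
N0 x:[70/3,109/3] y:[20,77/2] z:[57/2,93/2] -> hit [57/2,109/3], descend [2, 4, 5, 9]
  N2 x:[80/3,29] y:[57/2,63/2] z:[57/2,37] -> hit [57/2,29], descend [6, 10]
    N6 x:[85/3,29] y:[57/2,29] z:[57/2,30] -> hit [57/2,29] leaf, test {P3@t=57/2}
    N10 x:[80/3,83/3] y:[59/2,63/2] z:[35,37] -> miss, prune
  N4 x:[70/3,71/3] y:[20,45/2] z:[75/2,40] -> miss, prune
  N5 x:[86/3,109/3] y:[34,77/2] z:[83/2,93/2] -> miss, prune
  N9 x:[94/3,103/3] y:[47/2,57/2] z:[75/2,93/2] -> miss, prune

7 AABB tests over nodes [0, 2, 6, 10, 4, 5, 9]; 1 leaf entered; closest P3.

== RESULT ==
3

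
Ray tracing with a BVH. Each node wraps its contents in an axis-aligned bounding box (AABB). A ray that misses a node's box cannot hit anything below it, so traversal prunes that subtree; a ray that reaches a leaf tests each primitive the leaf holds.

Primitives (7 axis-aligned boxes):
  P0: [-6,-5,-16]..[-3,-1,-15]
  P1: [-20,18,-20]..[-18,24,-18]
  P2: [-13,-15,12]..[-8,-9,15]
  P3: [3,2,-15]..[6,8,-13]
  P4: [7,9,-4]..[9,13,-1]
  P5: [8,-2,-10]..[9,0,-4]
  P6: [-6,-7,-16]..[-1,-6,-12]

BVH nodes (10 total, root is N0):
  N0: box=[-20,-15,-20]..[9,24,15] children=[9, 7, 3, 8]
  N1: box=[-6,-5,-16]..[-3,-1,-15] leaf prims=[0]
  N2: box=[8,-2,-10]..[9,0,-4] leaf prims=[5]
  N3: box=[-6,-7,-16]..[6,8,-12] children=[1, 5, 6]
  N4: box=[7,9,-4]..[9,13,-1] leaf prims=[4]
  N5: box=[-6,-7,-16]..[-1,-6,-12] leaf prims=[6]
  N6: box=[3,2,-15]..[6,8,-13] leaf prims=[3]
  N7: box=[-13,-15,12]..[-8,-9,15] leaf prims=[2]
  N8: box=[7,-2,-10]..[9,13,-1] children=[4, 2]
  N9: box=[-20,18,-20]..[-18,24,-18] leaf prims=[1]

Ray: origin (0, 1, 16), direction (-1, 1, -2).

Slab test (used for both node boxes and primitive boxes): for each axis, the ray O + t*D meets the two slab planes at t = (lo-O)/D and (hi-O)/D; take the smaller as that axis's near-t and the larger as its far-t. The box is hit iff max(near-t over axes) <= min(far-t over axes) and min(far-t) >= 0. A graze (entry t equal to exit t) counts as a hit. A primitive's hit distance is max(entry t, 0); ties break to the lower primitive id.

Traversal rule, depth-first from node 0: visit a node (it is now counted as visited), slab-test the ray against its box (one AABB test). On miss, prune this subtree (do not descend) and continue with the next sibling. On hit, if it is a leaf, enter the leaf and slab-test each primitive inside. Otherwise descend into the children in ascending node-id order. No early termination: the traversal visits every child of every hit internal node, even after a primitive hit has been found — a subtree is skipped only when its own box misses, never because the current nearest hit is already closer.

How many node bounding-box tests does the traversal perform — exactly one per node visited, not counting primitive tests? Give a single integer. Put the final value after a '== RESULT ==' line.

Walk:
N0 x:[-9,20] y:[-16,23] z:[1/2,18] -> hit [1/2,18], descend [3, 7, 8, 9]
  N3 x:[-6,6] y:[-8,7] z:[14,16] -> miss, prune
  N7 x:[8,13] y:[-16,-10] z:[1/2,2] -> miss, prune
  N8 x:[-9,-7] y:[-3,12] z:[17/2,13] -> miss, prune
  N9 x:[18,20] y:[17,23] z:[17,18] -> hit [18,18] leaf, test {P1@t=18}

Summary -> nodes [0, 3, 7, 8, 9]; box-tests=5; leaf-entries=1; first=P1

== RESULT ==
5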